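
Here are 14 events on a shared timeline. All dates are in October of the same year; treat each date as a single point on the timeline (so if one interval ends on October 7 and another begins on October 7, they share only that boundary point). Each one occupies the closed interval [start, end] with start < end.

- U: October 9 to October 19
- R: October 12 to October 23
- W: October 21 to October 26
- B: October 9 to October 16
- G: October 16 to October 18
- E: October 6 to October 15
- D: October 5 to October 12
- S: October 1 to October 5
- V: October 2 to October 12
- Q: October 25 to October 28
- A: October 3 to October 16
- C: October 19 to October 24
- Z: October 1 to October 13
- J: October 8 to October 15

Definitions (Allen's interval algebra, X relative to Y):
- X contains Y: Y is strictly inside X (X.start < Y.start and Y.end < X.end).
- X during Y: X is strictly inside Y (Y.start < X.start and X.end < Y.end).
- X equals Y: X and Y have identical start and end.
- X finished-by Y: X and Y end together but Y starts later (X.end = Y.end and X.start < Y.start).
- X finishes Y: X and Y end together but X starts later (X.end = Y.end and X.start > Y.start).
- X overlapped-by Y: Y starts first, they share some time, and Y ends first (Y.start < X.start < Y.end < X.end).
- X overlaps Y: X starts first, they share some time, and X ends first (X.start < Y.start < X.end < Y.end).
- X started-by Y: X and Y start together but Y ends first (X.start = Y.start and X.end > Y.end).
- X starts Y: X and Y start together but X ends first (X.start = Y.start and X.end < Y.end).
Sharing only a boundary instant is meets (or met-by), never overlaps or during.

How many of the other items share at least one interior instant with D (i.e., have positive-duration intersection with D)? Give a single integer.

Target D = [October 5, October 12].
A [October 3, October 16] → contains → counts.
B [October 9, October 16] → overlapped-by → counts.
C [October 19, October 24] → after → no.
E [October 6, October 15] → overlapped-by → counts.
G [October 16, October 18] → after → no.
J [October 8, October 15] → overlapped-by → counts.
Q [October 25, October 28] → after → no.
R [October 12, October 23] → met-by → no.
S [October 1, October 5] → meets → no.
U [October 9, October 19] → overlapped-by → counts.
V [October 2, October 12] → finished-by → counts.
W [October 21, October 26] → after → no.
Z [October 1, October 13] → contains → counts.
Total: 7.

7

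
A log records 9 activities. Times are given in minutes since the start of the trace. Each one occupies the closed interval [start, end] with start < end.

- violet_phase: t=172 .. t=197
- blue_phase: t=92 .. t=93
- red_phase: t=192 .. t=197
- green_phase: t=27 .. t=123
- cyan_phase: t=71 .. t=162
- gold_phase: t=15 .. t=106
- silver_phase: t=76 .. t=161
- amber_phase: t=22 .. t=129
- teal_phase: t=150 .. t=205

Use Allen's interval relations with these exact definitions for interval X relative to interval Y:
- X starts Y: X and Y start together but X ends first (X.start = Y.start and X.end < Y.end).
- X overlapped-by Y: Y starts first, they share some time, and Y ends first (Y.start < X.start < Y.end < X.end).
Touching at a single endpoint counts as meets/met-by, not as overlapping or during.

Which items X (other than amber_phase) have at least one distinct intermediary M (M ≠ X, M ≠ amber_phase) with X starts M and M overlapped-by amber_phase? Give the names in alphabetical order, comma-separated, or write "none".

Target amber_phase = [t=22, t=129].
Intermediaries M with M overlapped-by amber_phase: cyan_phase, silver_phase.
Via cyan_phase — items with X starts cyan_phase: none.
Via silver_phase — items with X starts silver_phase: none.
Union: none.

none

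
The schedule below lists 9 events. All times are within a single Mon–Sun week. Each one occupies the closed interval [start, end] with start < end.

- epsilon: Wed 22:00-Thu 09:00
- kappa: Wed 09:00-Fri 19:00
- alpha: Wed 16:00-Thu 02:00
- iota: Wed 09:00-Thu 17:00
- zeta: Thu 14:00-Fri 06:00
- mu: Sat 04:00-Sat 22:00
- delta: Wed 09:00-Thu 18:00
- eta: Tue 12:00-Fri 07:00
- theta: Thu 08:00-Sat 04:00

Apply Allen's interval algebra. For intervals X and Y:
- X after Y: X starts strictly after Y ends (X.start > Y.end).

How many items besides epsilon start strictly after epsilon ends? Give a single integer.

2

Target epsilon = [Wed 22:00, Thu 09:00].
alpha [Wed 16:00, Thu 02:00] → overlaps → no.
delta [Wed 09:00, Thu 18:00] → contains → no.
eta [Tue 12:00, Fri 07:00] → contains → no.
iota [Wed 09:00, Thu 17:00] → contains → no.
kappa [Wed 09:00, Fri 19:00] → contains → no.
mu [Sat 04:00, Sat 22:00] → after → counts.
theta [Thu 08:00, Sat 04:00] → overlapped-by → no.
zeta [Thu 14:00, Fri 06:00] → after → counts.
Total: 2.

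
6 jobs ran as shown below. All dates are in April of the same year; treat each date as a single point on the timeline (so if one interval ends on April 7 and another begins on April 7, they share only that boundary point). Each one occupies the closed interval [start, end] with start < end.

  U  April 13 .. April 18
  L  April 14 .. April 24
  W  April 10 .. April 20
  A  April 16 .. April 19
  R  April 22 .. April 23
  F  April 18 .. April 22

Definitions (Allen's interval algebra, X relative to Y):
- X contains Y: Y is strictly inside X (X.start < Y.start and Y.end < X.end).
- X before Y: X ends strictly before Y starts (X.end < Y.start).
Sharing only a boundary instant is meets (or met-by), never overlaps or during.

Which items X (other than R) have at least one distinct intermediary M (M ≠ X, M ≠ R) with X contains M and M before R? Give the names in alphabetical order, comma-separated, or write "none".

L, W

Target R = [April 22, April 23].
Intermediaries M with M before R: A, U, W.
Via A — items with X contains A: L, W.
Via U — items with X contains U: W.
Via W — items with X contains W: none.
Union: L, W.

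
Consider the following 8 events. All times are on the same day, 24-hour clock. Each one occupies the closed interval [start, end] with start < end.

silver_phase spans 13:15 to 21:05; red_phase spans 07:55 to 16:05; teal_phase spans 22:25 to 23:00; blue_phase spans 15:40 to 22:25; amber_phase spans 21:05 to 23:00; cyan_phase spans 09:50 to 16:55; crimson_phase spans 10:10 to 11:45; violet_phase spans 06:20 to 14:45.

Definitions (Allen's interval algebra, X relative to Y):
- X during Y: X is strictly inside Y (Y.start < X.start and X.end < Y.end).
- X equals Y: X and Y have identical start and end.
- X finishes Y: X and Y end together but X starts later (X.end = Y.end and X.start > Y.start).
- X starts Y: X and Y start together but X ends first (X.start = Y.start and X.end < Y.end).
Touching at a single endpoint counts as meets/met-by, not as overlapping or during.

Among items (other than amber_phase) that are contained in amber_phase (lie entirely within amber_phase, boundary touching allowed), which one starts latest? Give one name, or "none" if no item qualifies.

Target amber_phase = [21:05, 23:00].
blue_phase [15:40, 22:25] → overlaps → excluded.
crimson_phase [10:10, 11:45] → before → excluded.
cyan_phase [09:50, 16:55] → before → excluded.
red_phase [07:55, 16:05] → before → excluded.
silver_phase [13:15, 21:05] → meets → excluded.
teal_phase [22:25, 23:00] → finishes → candidate.
violet_phase [06:20, 14:45] → before → excluded.
Among candidates, latest start is 22:25 → teal_phase.

teal_phase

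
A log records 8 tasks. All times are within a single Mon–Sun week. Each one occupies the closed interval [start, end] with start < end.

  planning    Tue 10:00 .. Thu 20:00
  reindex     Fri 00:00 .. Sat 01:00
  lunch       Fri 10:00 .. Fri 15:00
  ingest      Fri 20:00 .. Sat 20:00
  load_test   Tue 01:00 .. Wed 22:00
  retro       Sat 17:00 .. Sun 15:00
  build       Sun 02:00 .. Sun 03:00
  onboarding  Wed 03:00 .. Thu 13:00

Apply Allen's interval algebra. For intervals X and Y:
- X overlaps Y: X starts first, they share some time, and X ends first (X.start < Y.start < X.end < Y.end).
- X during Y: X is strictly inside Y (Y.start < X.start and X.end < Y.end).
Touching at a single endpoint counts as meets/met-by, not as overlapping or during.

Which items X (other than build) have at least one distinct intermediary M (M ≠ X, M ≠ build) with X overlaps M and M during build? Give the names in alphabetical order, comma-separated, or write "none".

Target build = [Sun 02:00, Sun 03:00].
Intermediaries M with M during build: none.
Union: none.

none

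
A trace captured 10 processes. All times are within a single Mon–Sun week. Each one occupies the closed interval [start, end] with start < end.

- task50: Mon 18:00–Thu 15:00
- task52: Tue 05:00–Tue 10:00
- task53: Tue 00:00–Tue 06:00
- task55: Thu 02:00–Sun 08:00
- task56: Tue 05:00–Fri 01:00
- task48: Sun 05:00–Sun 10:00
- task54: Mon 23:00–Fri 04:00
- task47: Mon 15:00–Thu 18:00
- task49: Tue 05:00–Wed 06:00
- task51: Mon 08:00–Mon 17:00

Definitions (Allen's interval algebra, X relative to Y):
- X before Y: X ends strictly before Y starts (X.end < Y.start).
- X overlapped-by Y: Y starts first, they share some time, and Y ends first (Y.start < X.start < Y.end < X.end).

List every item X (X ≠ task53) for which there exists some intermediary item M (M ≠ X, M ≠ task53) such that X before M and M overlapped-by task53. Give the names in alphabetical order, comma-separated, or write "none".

task51

Target task53 = [Tue 00:00, Tue 06:00].
Intermediaries M with M overlapped-by task53: task49, task52, task56.
Via task49 — items with X before task49: task51.
Via task52 — items with X before task52: task51.
Via task56 — items with X before task56: task51.
Union: task51.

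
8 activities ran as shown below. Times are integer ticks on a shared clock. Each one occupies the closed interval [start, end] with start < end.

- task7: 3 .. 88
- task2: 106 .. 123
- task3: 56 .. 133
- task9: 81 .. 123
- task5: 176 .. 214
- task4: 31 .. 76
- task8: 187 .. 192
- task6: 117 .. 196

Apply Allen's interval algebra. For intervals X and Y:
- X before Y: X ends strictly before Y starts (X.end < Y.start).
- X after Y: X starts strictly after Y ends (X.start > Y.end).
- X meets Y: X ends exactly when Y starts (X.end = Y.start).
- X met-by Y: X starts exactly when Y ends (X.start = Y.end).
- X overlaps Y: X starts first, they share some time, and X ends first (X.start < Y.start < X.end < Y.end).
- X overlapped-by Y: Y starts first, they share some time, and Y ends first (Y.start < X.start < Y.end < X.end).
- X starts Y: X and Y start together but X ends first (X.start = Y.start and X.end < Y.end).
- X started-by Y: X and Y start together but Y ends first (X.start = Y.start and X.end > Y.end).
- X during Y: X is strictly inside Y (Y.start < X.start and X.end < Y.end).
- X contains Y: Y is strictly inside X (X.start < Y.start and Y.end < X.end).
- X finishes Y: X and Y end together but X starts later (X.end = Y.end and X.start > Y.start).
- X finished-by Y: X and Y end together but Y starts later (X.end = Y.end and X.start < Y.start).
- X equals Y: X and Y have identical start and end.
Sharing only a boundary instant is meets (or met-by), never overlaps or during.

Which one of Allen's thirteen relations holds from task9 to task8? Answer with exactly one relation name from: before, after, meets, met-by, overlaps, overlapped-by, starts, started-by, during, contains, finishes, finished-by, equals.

task9 = [81, 123]; task8 = [187, 192].
Compare endpoints: task9.start < task8.start, task9.start < task8.end, task9.end < task8.start, task9.end < task8.end.
That pattern is 'before'.

before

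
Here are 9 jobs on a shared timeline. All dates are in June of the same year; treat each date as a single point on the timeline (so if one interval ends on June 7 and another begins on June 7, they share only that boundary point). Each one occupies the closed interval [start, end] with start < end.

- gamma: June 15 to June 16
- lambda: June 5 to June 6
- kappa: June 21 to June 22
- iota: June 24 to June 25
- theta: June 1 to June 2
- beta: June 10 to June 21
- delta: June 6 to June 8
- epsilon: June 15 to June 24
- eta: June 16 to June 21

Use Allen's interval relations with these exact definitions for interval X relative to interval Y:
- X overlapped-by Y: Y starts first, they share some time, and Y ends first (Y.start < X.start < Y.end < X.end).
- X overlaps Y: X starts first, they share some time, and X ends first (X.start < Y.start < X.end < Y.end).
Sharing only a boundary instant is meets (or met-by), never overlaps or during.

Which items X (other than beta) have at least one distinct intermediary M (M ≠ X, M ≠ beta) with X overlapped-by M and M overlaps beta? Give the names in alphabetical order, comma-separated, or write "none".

Target beta = [June 10, June 21].
Intermediaries M with M overlaps beta: none.
Union: none.

none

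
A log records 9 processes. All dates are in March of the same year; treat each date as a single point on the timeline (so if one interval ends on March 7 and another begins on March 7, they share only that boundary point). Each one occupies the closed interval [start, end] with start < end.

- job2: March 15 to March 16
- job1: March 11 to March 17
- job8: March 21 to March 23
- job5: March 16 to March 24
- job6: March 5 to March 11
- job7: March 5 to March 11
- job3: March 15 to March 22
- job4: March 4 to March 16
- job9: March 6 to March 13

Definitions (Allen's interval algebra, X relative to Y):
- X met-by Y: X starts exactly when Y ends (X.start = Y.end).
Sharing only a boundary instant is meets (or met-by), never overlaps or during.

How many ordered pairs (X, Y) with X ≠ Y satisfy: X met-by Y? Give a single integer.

4

Checking all 72 ordered pairs for relation 'met-by'; matching pairs in alphabetical order:
(job1, job6): job1 met-by job6 ✓
(job1, job7): job1 met-by job7 ✓
(job5, job2): job5 met-by job2 ✓
(job5, job4): job5 met-by job4 ✓
Count: 4.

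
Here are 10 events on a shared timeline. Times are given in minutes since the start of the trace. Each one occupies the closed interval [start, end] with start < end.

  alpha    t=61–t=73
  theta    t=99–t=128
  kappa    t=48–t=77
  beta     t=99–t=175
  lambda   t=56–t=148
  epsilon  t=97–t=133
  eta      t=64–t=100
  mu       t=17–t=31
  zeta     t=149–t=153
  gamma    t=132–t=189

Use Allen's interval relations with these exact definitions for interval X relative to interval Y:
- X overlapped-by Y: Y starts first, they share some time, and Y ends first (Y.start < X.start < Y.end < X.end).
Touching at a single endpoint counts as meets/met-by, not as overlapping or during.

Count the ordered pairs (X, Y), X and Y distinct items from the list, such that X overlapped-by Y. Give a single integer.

11

Checking all 90 ordered pairs for relation 'overlapped-by'; matching pairs in alphabetical order:
(beta, epsilon): beta overlapped-by epsilon ✓
(beta, eta): beta overlapped-by eta ✓
(beta, lambda): beta overlapped-by lambda ✓
(epsilon, eta): epsilon overlapped-by eta ✓
(eta, alpha): eta overlapped-by alpha ✓
(eta, kappa): eta overlapped-by kappa ✓
(gamma, beta): gamma overlapped-by beta ✓
(gamma, epsilon): gamma overlapped-by epsilon ✓
(gamma, lambda): gamma overlapped-by lambda ✓
(lambda, kappa): lambda overlapped-by kappa ✓
(theta, eta): theta overlapped-by eta ✓
Count: 11.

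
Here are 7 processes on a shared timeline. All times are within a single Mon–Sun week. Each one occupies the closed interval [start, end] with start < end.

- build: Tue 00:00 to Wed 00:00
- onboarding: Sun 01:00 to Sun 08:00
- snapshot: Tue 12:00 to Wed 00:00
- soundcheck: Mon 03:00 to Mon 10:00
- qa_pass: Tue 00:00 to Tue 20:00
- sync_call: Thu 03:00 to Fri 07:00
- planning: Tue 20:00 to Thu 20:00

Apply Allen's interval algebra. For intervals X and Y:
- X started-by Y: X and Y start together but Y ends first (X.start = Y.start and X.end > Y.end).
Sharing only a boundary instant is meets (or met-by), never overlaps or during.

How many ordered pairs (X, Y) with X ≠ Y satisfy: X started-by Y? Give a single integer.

Checking all 42 ordered pairs for relation 'started-by'; matching pairs in alphabetical order:
(build, qa_pass): build started-by qa_pass ✓
Count: 1.

1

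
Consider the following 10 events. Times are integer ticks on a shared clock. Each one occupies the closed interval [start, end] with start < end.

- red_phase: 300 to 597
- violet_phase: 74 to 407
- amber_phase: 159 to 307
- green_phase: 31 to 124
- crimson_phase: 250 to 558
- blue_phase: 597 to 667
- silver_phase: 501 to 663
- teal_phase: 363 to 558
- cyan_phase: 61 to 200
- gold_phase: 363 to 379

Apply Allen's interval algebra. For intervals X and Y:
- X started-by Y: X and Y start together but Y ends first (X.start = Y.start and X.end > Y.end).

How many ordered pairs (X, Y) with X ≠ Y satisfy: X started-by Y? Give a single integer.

Checking all 90 ordered pairs for relation 'started-by'; matching pairs in alphabetical order:
(teal_phase, gold_phase): teal_phase started-by gold_phase ✓
Count: 1.

1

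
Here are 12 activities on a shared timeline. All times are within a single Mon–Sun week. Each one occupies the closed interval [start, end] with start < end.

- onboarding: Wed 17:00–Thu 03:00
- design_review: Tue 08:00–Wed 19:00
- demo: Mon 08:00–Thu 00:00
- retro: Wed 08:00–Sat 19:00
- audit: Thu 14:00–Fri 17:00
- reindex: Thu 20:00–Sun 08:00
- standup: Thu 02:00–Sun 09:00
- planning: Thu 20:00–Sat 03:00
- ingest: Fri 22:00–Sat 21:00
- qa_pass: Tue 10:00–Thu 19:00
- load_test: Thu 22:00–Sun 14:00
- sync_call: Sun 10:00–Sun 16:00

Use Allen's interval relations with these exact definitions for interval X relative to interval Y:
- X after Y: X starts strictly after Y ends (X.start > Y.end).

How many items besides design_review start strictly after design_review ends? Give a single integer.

7

Target design_review = [Tue 08:00, Wed 19:00].
audit [Thu 14:00, Fri 17:00] → after → counts.
demo [Mon 08:00, Thu 00:00] → contains → no.
ingest [Fri 22:00, Sat 21:00] → after → counts.
load_test [Thu 22:00, Sun 14:00] → after → counts.
onboarding [Wed 17:00, Thu 03:00] → overlapped-by → no.
planning [Thu 20:00, Sat 03:00] → after → counts.
qa_pass [Tue 10:00, Thu 19:00] → overlapped-by → no.
reindex [Thu 20:00, Sun 08:00] → after → counts.
retro [Wed 08:00, Sat 19:00] → overlapped-by → no.
standup [Thu 02:00, Sun 09:00] → after → counts.
sync_call [Sun 10:00, Sun 16:00] → after → counts.
Total: 7.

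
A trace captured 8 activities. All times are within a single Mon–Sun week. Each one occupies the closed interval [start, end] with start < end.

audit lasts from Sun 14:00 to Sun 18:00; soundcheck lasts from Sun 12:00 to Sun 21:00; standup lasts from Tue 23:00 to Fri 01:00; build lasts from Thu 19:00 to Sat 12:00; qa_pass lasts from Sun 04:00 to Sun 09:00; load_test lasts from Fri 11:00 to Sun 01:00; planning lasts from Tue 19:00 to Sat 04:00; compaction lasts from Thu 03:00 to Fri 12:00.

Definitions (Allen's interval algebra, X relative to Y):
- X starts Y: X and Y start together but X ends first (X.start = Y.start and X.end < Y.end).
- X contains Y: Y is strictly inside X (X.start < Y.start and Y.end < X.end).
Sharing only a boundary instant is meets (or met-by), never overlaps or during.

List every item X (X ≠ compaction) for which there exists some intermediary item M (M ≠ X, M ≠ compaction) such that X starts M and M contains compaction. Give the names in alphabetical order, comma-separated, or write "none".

none

Target compaction = [Thu 03:00, Fri 12:00].
Intermediaries M with M contains compaction: planning.
Via planning — items with X starts planning: none.
Union: none.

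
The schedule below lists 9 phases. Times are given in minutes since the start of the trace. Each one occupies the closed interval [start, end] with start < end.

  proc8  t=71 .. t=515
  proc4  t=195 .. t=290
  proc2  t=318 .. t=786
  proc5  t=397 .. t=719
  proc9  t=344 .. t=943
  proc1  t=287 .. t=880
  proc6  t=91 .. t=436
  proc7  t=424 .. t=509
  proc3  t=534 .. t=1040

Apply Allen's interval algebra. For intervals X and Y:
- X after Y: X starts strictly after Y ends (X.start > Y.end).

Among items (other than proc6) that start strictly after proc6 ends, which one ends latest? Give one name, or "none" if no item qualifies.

proc3

Target proc6 = [t=91, t=436].
proc1 [t=287, t=880] → overlapped-by → excluded.
proc2 [t=318, t=786] → overlapped-by → excluded.
proc3 [t=534, t=1040] → after → candidate.
proc4 [t=195, t=290] → during → excluded.
proc5 [t=397, t=719] → overlapped-by → excluded.
proc7 [t=424, t=509] → overlapped-by → excluded.
proc8 [t=71, t=515] → contains → excluded.
proc9 [t=344, t=943] → overlapped-by → excluded.
Among candidates, latest end is t=1040 → proc3.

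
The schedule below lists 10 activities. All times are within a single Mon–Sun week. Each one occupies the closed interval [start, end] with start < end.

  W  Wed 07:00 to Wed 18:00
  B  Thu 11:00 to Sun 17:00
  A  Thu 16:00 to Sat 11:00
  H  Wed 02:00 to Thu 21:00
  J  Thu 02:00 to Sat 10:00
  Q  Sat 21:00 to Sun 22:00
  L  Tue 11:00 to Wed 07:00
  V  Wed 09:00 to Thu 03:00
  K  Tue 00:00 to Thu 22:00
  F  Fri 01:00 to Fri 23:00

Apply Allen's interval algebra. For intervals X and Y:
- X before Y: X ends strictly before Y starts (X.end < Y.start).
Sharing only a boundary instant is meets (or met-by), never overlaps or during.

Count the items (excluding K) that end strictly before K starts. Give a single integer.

Target K = [Tue 00:00, Thu 22:00].
A [Thu 16:00, Sat 11:00] → overlapped-by → no.
B [Thu 11:00, Sun 17:00] → overlapped-by → no.
F [Fri 01:00, Fri 23:00] → after → no.
H [Wed 02:00, Thu 21:00] → during → no.
J [Thu 02:00, Sat 10:00] → overlapped-by → no.
L [Tue 11:00, Wed 07:00] → during → no.
Q [Sat 21:00, Sun 22:00] → after → no.
V [Wed 09:00, Thu 03:00] → during → no.
W [Wed 07:00, Wed 18:00] → during → no.
Total: 0.

0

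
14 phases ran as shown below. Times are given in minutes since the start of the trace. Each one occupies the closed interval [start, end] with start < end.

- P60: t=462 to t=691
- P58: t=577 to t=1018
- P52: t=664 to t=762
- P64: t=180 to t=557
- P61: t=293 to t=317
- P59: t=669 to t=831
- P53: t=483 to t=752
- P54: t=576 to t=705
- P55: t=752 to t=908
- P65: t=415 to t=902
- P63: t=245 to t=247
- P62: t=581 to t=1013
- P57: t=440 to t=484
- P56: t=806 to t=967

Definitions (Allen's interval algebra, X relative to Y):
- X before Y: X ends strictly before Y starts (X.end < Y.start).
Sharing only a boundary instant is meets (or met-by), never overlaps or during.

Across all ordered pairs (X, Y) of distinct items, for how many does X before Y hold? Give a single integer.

43

Checking all 182 ordered pairs for relation 'before'; matching pairs in alphabetical order:
(P52, P56): P52 before P56 ✓
(P53, P56): P53 before P56 ✓
(P54, P55): P54 before P55 ✓
(P54, P56): P54 before P56 ✓
(P57, P52): P57 before P52 ✓
(P57, P54): P57 before P54 ✓
(P57, P55): P57 before P55 ✓
(P57, P56): P57 before P56 ✓
(P57, P58): P57 before P58 ✓
(P57, P59): P57 before P59 ✓
(P57, P62): P57 before P62 ✓
(P60, P55): P60 before P55 ✓
(P60, P56): P60 before P56 ✓
(P61, P52): P61 before P52 ✓
(P61, P53): P61 before P53 ✓
(P61, P54): P61 before P54 ✓
(P61, P55): P61 before P55 ✓
(P61, P56): P61 before P56 ✓
(P61, P57): P61 before P57 ✓
(P61, P58): P61 before P58 ✓
(P61, P59): P61 before P59 ✓
(P61, P60): P61 before P60 ✓
(P61, P62): P61 before P62 ✓
(P61, P65): P61 before P65 ✓
... plus 19 further pairs not listed.
Count: 43.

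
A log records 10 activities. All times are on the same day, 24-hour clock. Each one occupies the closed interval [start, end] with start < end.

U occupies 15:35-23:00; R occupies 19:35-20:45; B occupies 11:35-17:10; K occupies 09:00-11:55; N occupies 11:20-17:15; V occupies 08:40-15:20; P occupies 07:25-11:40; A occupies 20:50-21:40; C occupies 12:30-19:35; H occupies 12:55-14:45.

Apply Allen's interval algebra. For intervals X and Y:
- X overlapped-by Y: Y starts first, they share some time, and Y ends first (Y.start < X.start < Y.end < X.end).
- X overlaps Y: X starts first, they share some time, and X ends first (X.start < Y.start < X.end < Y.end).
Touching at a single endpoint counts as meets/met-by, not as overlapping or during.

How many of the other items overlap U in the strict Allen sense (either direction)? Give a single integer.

3

Target U = [15:35, 23:00].
A [20:50, 21:40] → during → no.
B [11:35, 17:10] → overlaps → counts.
C [12:30, 19:35] → overlaps → counts.
H [12:55, 14:45] → before → no.
K [09:00, 11:55] → before → no.
N [11:20, 17:15] → overlaps → counts.
P [07:25, 11:40] → before → no.
R [19:35, 20:45] → during → no.
V [08:40, 15:20] → before → no.
Total: 3.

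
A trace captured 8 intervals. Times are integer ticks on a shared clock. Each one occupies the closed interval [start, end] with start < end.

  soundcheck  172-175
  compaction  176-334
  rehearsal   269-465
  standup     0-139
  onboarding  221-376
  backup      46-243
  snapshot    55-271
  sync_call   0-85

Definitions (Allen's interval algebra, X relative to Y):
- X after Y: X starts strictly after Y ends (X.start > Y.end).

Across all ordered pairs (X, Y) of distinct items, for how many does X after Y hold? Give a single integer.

Checking all 56 ordered pairs for relation 'after'; matching pairs in alphabetical order:
(compaction, soundcheck): compaction after soundcheck ✓
(compaction, standup): compaction after standup ✓
(compaction, sync_call): compaction after sync_call ✓
(onboarding, soundcheck): onboarding after soundcheck ✓
(onboarding, standup): onboarding after standup ✓
(onboarding, sync_call): onboarding after sync_call ✓
(rehearsal, backup): rehearsal after backup ✓
(rehearsal, soundcheck): rehearsal after soundcheck ✓
(rehearsal, standup): rehearsal after standup ✓
(rehearsal, sync_call): rehearsal after sync_call ✓
(soundcheck, standup): soundcheck after standup ✓
(soundcheck, sync_call): soundcheck after sync_call ✓
Count: 12.

12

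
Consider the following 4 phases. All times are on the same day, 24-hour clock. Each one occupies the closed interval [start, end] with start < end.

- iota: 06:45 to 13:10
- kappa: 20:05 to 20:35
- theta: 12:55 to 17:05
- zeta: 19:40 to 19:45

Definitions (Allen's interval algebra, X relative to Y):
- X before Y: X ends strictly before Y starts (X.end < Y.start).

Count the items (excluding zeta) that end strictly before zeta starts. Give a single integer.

2

Target zeta = [19:40, 19:45].
iota [06:45, 13:10] → before → counts.
kappa [20:05, 20:35] → after → no.
theta [12:55, 17:05] → before → counts.
Total: 2.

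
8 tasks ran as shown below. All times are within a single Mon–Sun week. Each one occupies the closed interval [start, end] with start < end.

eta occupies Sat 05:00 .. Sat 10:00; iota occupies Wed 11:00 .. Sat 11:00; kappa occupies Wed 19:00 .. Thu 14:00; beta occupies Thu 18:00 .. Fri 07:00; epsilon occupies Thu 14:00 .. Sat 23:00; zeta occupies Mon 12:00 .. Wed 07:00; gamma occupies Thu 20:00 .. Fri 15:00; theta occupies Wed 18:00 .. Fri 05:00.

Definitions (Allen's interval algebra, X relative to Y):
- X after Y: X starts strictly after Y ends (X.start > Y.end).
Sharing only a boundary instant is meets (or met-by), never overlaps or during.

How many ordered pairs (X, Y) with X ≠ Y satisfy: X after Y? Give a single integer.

13

Checking all 56 ordered pairs for relation 'after'; matching pairs in alphabetical order:
(beta, kappa): beta after kappa ✓
(beta, zeta): beta after zeta ✓
(epsilon, zeta): epsilon after zeta ✓
(eta, beta): eta after beta ✓
(eta, gamma): eta after gamma ✓
(eta, kappa): eta after kappa ✓
(eta, theta): eta after theta ✓
(eta, zeta): eta after zeta ✓
(gamma, kappa): gamma after kappa ✓
(gamma, zeta): gamma after zeta ✓
(iota, zeta): iota after zeta ✓
(kappa, zeta): kappa after zeta ✓
(theta, zeta): theta after zeta ✓
Count: 13.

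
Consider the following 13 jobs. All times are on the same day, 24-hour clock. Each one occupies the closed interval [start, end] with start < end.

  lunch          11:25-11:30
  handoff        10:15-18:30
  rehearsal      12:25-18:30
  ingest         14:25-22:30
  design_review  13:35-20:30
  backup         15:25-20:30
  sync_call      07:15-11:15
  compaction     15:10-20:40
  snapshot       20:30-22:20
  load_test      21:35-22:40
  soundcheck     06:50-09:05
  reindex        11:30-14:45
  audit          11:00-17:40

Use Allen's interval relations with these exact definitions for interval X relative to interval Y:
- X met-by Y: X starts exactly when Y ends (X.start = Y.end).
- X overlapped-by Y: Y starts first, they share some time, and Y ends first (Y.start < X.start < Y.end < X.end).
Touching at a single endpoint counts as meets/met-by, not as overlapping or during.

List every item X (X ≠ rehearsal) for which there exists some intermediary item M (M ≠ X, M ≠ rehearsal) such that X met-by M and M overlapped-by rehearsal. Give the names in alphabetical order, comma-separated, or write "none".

Target rehearsal = [12:25, 18:30].
Intermediaries M with M overlapped-by rehearsal: backup, compaction, design_review, ingest.
Via backup — items with X met-by backup: snapshot.
Via compaction — items with X met-by compaction: none.
Via design_review — items with X met-by design_review: snapshot.
Via ingest — items with X met-by ingest: none.
Union: snapshot.

snapshot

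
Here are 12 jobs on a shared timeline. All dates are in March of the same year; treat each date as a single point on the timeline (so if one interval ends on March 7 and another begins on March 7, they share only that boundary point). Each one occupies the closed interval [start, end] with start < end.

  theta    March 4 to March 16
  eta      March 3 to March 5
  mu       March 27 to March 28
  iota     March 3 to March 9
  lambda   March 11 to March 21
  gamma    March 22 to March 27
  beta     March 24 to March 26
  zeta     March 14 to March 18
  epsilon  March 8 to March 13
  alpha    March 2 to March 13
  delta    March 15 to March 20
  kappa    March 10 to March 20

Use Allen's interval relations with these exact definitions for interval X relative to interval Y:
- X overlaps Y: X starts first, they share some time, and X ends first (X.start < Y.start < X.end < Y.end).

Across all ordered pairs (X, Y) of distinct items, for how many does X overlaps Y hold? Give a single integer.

Checking all 132 ordered pairs for relation 'overlaps'; matching pairs in alphabetical order:
(alpha, kappa): alpha overlaps kappa ✓
(alpha, lambda): alpha overlaps lambda ✓
(alpha, theta): alpha overlaps theta ✓
(epsilon, kappa): epsilon overlaps kappa ✓
(epsilon, lambda): epsilon overlaps lambda ✓
(eta, theta): eta overlaps theta ✓
(iota, epsilon): iota overlaps epsilon ✓
(iota, theta): iota overlaps theta ✓
(kappa, lambda): kappa overlaps lambda ✓
(theta, delta): theta overlaps delta ✓
(theta, kappa): theta overlaps kappa ✓
(theta, lambda): theta overlaps lambda ✓
(theta, zeta): theta overlaps zeta ✓
(zeta, delta): zeta overlaps delta ✓
Count: 14.

14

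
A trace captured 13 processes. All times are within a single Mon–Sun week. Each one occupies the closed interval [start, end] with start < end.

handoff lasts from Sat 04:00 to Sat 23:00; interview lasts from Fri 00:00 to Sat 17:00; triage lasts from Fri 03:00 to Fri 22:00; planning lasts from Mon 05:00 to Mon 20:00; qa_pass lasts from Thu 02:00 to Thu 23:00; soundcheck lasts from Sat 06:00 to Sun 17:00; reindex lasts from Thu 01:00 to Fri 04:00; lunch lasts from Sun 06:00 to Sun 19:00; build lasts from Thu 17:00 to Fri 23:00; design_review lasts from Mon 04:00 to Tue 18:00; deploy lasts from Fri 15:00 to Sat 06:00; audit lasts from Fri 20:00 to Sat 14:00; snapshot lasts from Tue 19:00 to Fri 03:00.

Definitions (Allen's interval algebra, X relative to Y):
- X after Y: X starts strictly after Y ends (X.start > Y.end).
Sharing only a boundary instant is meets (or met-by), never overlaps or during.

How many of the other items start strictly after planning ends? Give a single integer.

11

Target planning = [Mon 05:00, Mon 20:00].
audit [Fri 20:00, Sat 14:00] → after → counts.
build [Thu 17:00, Fri 23:00] → after → counts.
deploy [Fri 15:00, Sat 06:00] → after → counts.
design_review [Mon 04:00, Tue 18:00] → contains → no.
handoff [Sat 04:00, Sat 23:00] → after → counts.
interview [Fri 00:00, Sat 17:00] → after → counts.
lunch [Sun 06:00, Sun 19:00] → after → counts.
qa_pass [Thu 02:00, Thu 23:00] → after → counts.
reindex [Thu 01:00, Fri 04:00] → after → counts.
snapshot [Tue 19:00, Fri 03:00] → after → counts.
soundcheck [Sat 06:00, Sun 17:00] → after → counts.
triage [Fri 03:00, Fri 22:00] → after → counts.
Total: 11.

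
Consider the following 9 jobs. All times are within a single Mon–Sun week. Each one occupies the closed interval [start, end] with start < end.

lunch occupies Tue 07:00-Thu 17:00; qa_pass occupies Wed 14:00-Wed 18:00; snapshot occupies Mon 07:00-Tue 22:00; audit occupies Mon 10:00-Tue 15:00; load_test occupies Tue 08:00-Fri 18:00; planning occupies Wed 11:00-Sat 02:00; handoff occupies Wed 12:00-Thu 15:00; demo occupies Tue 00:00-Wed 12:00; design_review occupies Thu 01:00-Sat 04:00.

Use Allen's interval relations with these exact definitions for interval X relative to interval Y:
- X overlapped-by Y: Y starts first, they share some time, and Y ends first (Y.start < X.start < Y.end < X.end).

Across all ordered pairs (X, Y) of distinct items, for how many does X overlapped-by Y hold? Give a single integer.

Checking all 72 ordered pairs for relation 'overlapped-by'; matching pairs in alphabetical order:
(demo, audit): demo overlapped-by audit ✓
(demo, snapshot): demo overlapped-by snapshot ✓
(design_review, handoff): design_review overlapped-by handoff ✓
(design_review, load_test): design_review overlapped-by load_test ✓
(design_review, lunch): design_review overlapped-by lunch ✓
(design_review, planning): design_review overlapped-by planning ✓
(load_test, audit): load_test overlapped-by audit ✓
(load_test, demo): load_test overlapped-by demo ✓
(load_test, lunch): load_test overlapped-by lunch ✓
(load_test, snapshot): load_test overlapped-by snapshot ✓
(lunch, audit): lunch overlapped-by audit ✓
(lunch, demo): lunch overlapped-by demo ✓
(lunch, snapshot): lunch overlapped-by snapshot ✓
(planning, demo): planning overlapped-by demo ✓
(planning, load_test): planning overlapped-by load_test ✓
(planning, lunch): planning overlapped-by lunch ✓
Count: 16.

16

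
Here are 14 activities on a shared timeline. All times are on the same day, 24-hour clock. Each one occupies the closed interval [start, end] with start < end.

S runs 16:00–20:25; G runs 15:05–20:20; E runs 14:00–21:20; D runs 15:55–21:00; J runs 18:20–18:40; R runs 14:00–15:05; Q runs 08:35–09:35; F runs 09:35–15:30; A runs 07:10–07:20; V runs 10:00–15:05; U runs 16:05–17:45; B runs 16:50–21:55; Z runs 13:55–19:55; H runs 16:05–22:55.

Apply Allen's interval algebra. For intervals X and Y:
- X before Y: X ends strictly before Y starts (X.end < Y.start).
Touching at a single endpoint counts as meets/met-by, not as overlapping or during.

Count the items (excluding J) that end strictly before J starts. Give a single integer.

6

Target J = [18:20, 18:40].
A [07:10, 07:20] → before → counts.
B [16:50, 21:55] → contains → no.
D [15:55, 21:00] → contains → no.
E [14:00, 21:20] → contains → no.
F [09:35, 15:30] → before → counts.
G [15:05, 20:20] → contains → no.
H [16:05, 22:55] → contains → no.
Q [08:35, 09:35] → before → counts.
R [14:00, 15:05] → before → counts.
S [16:00, 20:25] → contains → no.
U [16:05, 17:45] → before → counts.
V [10:00, 15:05] → before → counts.
Z [13:55, 19:55] → contains → no.
Total: 6.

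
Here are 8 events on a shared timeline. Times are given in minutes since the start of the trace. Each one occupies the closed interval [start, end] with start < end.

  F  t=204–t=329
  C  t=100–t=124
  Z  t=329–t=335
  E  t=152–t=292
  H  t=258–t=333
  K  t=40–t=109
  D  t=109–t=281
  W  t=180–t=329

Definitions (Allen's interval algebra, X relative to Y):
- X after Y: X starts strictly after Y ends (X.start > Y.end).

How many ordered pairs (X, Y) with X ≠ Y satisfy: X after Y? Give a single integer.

12

Checking all 56 ordered pairs for relation 'after'; matching pairs in alphabetical order:
(E, C): E after C ✓
(E, K): E after K ✓
(F, C): F after C ✓
(F, K): F after K ✓
(H, C): H after C ✓
(H, K): H after K ✓
(W, C): W after C ✓
(W, K): W after K ✓
(Z, C): Z after C ✓
(Z, D): Z after D ✓
(Z, E): Z after E ✓
(Z, K): Z after K ✓
Count: 12.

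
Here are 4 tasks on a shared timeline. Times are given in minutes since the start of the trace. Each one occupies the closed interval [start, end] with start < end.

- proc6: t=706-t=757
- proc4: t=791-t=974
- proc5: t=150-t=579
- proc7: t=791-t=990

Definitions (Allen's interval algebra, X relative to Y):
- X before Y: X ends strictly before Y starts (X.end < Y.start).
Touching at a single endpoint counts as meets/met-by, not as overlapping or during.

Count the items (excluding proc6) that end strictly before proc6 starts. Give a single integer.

Target proc6 = [t=706, t=757].
proc4 [t=791, t=974] → after → no.
proc5 [t=150, t=579] → before → counts.
proc7 [t=791, t=990] → after → no.
Total: 1.

1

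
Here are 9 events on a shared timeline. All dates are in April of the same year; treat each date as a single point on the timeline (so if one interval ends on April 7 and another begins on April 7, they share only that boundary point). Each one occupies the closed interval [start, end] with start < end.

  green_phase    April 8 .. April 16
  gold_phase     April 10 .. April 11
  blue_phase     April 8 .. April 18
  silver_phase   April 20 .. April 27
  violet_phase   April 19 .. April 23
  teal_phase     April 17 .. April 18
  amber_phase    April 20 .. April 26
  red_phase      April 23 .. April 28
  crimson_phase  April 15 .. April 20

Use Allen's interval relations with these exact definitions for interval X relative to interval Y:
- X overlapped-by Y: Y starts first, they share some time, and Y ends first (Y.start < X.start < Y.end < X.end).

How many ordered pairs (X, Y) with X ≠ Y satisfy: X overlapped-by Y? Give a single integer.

7

Checking all 72 ordered pairs for relation 'overlapped-by'; matching pairs in alphabetical order:
(amber_phase, violet_phase): amber_phase overlapped-by violet_phase ✓
(crimson_phase, blue_phase): crimson_phase overlapped-by blue_phase ✓
(crimson_phase, green_phase): crimson_phase overlapped-by green_phase ✓
(red_phase, amber_phase): red_phase overlapped-by amber_phase ✓
(red_phase, silver_phase): red_phase overlapped-by silver_phase ✓
(silver_phase, violet_phase): silver_phase overlapped-by violet_phase ✓
(violet_phase, crimson_phase): violet_phase overlapped-by crimson_phase ✓
Count: 7.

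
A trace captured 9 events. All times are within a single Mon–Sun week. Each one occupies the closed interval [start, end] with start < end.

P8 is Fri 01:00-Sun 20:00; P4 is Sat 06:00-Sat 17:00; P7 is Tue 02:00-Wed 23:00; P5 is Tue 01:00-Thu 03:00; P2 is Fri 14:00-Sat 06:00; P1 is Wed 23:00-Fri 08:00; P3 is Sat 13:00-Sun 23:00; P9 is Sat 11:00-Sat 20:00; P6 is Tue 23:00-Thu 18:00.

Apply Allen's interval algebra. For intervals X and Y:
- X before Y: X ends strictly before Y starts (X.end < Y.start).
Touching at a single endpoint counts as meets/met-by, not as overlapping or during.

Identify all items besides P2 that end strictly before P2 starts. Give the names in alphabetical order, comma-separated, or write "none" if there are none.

Target P2 = [Fri 14:00, Sat 06:00].
P1 [Wed 23:00, Fri 08:00] → before → yes.
P3 [Sat 13:00, Sun 23:00] → after → no.
P4 [Sat 06:00, Sat 17:00] → met-by → no.
P5 [Tue 01:00, Thu 03:00] → before → yes.
P6 [Tue 23:00, Thu 18:00] → before → yes.
P7 [Tue 02:00, Wed 23:00] → before → yes.
P8 [Fri 01:00, Sun 20:00] → contains → no.
P9 [Sat 11:00, Sat 20:00] → after → no.
Result: P1, P5, P6, P7.

P1, P5, P6, P7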